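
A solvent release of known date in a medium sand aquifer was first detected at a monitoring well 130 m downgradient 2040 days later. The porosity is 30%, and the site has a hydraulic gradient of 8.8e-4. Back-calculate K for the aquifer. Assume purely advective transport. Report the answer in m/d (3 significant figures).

v = L / t = 130 / 2040 = 0.06373 m/d
K = v · n / i = 0.06373 × 0.30 / 8.8e-4 = 21.7 m/d

21.7 m/d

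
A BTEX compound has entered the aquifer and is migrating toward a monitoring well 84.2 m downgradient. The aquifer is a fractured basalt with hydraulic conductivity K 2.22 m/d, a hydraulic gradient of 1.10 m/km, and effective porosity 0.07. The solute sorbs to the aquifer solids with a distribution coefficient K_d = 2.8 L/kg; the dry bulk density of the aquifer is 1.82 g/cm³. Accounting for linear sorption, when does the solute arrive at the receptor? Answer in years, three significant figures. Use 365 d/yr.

488 years

Darcy flux q = K·i = 2.22 × 0.0011 = 0.002442 m/d
v_s = q/n_e = 0.002442/0.07 = 0.03489 m/d
Retardation R = 1 + ρ_b·K_d/n = 1 + 1.82×2.8/0.07 = 73.80
Contaminant velocity v_c = v/R = 0.03489/73.80 = 4.727e-4 m/d
t = L/v_c = 84.2/4.727e-4 = 178100 d
   = 178100/365 = 488 yr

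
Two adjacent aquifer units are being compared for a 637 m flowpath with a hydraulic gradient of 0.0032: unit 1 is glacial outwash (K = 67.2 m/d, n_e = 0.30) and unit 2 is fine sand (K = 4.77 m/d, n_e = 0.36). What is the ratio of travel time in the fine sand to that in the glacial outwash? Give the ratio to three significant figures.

Unit 1 (glacial outwash): v = 67.2×0.0032/0.30 = 0.7168 m/d, t = 637/0.7168 = 888.7 d
Unit 2 (fine sand): v = 4.77×0.0032/0.36 = 0.04240 m/d, t = 637/0.04240 = 15020 d
t(fine sand) / t(glacial outwash) = 15020/888.7 = 16.9

16.9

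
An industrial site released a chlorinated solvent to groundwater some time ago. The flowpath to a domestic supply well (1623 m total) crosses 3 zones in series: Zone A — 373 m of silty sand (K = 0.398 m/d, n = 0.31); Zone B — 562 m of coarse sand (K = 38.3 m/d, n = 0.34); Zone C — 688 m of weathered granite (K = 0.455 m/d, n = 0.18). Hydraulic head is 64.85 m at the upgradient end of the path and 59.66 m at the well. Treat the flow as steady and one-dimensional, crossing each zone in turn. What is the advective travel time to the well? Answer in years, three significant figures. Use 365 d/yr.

560 years

Total head drop ΔH = 64.85 − 59.66 = 5.19 m
Continuity: the same q passes through each zone, so ΔH = q·Σ(L_j/K_j) — the zones act as resistances in series.
Σ(L/K) = 373/0.398 + 562/38.3 + 688/0.455 = 937.2 + 14.67 + 1512 = 2464 d
q = ΔH / Σ(L/K) = 5.19 / 2464 = 0.002106 m/d (same in every zone)
Zone A: v = q/n = 0.002106/0.31 = 0.006795 m/d → t_A = 373/0.006795 = 54900 d
Zone B: v = q/n = 0.002106/0.34 = 0.006195 m/d → t_B = 562/0.006195 = 90720 d
Zone C: v = q/n = 0.002106/0.18 = 0.01170 m/d → t_C = 688/0.01170 = 58790 d
Total t = 54900 + 90720 + 58790 = 204400 d
   = 204400 / 365 = 560 yr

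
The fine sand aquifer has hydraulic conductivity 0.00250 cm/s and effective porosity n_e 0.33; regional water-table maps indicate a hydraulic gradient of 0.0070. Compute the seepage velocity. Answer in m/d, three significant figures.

K = 0.00250 cm/s × 864 = 2.160 m/d
Darcy flux q = K·i = 2.160 × 0.0070 = 0.01512 m/d
Average linear velocity = 0.01512 / 0.33 = 0.04582 m/d

0.0458 m/d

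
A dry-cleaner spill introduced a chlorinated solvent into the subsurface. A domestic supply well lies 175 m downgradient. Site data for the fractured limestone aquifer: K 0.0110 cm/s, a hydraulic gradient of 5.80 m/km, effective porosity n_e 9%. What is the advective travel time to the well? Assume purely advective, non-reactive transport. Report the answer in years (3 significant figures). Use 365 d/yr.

0.783 years

K = 0.0110 cm/s × 864 = 9.504 m/d
Specific discharge q = 9.504 × 0.0058 = 0.05512 m/d
Average linear velocity = 0.05512 / 0.09 = 0.6125 m/d
t = L / v = 175 / 0.6125 = 285.7 d
   = 285.7 / 365 = 0.783 yr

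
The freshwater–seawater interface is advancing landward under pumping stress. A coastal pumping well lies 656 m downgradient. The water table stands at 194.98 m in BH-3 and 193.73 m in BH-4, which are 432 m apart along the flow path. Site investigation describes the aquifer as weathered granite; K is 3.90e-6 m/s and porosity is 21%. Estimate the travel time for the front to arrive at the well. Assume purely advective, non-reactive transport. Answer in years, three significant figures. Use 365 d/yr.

387 years

Hydraulic gradient i = (194.98 − 193.73) / 432 = 1.25 / 432 = 0.002894
K = 3.90e-6 m/s × 86400 s/d = 0.3370 m/d
Darcy flux q = K·i = 0.3370 × 0.002894 = 9.750e-4 m/d
Average linear velocity = 9.750e-4 / 0.21 = 0.004643 m/d
t = L / v = 656 / 0.004643 = 141300 d
   = 141300 / 365 = 387 yr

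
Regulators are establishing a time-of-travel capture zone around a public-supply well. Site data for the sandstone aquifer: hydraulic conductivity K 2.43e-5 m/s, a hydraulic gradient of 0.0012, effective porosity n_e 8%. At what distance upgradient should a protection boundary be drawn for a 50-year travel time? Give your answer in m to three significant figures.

575 m

K = 2.43e-5 m/s × 86400 s/d = 2.100 m/d
q = Ki = 2.100 × 0.0012 = 0.002519 m/d
Average linear velocity = 0.002519 / 0.08 = 0.03149 m/d
T = 50 yr × 365 = 18250 d
L = v × T = 0.03149 × 18250 = 574.7 m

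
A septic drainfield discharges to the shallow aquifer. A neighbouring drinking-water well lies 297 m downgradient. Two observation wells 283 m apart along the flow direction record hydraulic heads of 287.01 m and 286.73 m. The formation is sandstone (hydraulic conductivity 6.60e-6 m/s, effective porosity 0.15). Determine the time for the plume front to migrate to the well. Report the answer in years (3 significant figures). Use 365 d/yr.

216 years

Hydraulic gradient i = (287.01 − 286.73) / 283 = 0.28 / 283 = 9.894e-4
K = 6.60e-6 m/s × 86400 s/d = 0.5702 m/d
Specific discharge q = 0.5702 × 9.894e-4 = 5.642e-4 m/d
v = Ki/n = 0.5702·9.894e-4/0.15 = 0.003761 m/d
t = L / v = 297 / 0.003761 = 78960 d
   = 78960 / 365 = 216 yr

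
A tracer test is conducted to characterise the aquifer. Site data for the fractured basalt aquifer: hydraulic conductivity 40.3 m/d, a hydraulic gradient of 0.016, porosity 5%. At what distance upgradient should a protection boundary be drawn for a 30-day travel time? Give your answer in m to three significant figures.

387 m

Darcy flux q = K·i = 40.3 × 0.016 = 0.6448 m/d
v = Ki/n = 40.3·0.016/0.05 = 12.90 m/d
L = v × T = 12.90 × 30 = 386.9 m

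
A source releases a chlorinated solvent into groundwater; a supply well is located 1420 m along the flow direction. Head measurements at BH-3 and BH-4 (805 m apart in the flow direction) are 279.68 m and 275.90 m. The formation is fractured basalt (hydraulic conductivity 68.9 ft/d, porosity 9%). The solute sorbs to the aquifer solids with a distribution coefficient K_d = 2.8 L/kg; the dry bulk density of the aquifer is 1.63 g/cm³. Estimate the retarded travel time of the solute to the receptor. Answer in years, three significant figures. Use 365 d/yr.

184 years

Hydraulic gradient i = (279.68 − 275.90) / 805 = 3.78 / 805 = 0.004696
K = 68.9 ft/d × 0.3048 = 21.00 m/d
Specific discharge q = 21.00 × 0.004696 = 0.09861 m/d
Seepage velocity v = q / n = 0.09861 / 0.09 = 1.096 m/d
Retardation R = 1 + ρ_b·K_d/n = 1 + 1.63×2.8/0.09 = 51.71
Contaminant velocity v_c = v/R = 1.096/51.71 = 0.02119 m/d
t = L/v_c = 1420/0.02119 = 67020 d
   = 67020/365 = 184 yr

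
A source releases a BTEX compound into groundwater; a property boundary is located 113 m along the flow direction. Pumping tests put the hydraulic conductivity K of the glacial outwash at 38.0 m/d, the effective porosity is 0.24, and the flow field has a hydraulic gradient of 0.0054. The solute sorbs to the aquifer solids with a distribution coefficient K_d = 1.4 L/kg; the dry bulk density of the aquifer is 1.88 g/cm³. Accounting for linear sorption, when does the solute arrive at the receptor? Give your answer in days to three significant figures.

Darcy flux q = K·i = 38.0 × 0.0054 = 0.2052 m/d
Average linear velocity = 0.2052 / 0.24 = 0.8550 m/d
Retardation R = 1 + ρ_b·K_d/n = 1 + 1.88×1.4/0.24 = 11.97
Contaminant velocity v_c = v/R = 0.8550/11.97 = 0.07145 m/d
t = L/v_c = 113/0.07145 = 1582 d

1580 days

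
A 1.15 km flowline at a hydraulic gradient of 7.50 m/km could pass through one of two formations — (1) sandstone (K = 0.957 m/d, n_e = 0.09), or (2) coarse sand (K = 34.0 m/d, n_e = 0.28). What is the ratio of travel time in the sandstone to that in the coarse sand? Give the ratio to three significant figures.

Unit 1 (sandstone): v = 0.957×0.0075/0.09 = 0.07975 m/d, t = 1150/0.07975 = 14420 d
Unit 2 (coarse sand): v = 34.0×0.0075/0.28 = 0.9107 m/d, t = 1150/0.9107 = 1263 d
t(sandstone) / t(coarse sand) = 14420/1263 = 11.4

11.4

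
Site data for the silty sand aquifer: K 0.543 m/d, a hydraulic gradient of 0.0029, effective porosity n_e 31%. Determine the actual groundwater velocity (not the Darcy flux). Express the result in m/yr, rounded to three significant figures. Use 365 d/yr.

1.85 m/yr

q = Ki = 0.543 × 0.0029 = 0.001575 m/d
Average linear velocity = 0.001575 / 0.31 = 0.005080 m/d
   = 0.005080 × 365 = 1.85 m/yr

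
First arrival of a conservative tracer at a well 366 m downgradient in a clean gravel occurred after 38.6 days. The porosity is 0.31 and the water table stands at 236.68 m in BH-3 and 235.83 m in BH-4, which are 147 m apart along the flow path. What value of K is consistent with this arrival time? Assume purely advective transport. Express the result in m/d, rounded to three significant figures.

508 m/d

Hydraulic gradient i = (236.68 − 235.83) / 147 = 0.85 / 147 = 0.005782
v = L / t = 366 / 38.6 = 9.482 m/d
K = v · n / i = 9.482 × 0.31 / 0.005782 = 508 m/d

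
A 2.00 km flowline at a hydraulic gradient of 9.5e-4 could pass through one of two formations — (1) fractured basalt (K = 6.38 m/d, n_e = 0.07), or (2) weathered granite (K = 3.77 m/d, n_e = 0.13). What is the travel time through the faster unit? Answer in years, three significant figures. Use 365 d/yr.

Unit 1 (fractured basalt): v = 6.38×9.5e-4/0.07 = 0.08659 m/d, t = 2000/0.08659 = 23100 d
Unit 2 (weathered granite): v = 3.77×9.5e-4/0.13 = 0.02755 m/d, t = 2000/0.02755 = 72600 d
Faster: 23100 d / 365 = 63.3 yr

63.3 years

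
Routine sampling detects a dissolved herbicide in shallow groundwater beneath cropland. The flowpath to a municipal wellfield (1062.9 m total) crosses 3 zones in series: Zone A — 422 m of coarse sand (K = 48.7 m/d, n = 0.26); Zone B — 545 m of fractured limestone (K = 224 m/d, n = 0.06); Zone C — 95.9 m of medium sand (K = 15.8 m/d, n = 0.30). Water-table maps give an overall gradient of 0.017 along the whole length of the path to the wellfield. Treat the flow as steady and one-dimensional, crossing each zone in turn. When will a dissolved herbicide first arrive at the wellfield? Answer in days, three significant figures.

For zones in series the flux q is common to all zones; the equivalent conductivity is the harmonic (thickness-weighted) mean, K_eq = L_total / Σ(L_j/K_j).
Σ(L/K) = 422/48.7 + 545/224 + 95.9/15.8 = 8.665 + 2.433 + 6.070 = 17.17 d
K_eq = L_total / Σ(L/K) = 1062.9 / 17.17 = 61.91 m/d
q = K_eq · i = 61.91 × 0.017 = 1.053 m/d (same in every zone)
Zone A: v = q/n = 1.053/0.26 = 4.048 m/d → t_A = 422/4.048 = 104.2 d
Zone B: v = q/n = 1.053/0.06 = 17.54 m/d → t_B = 545/17.54 = 31.07 d
Zone C: v = q/n = 1.053/0.30 = 3.508 m/d → t_C = 95.9/3.508 = 27.33 d
Total t = 104.2 + 31.07 + 27.33 = 162.7 d

163 days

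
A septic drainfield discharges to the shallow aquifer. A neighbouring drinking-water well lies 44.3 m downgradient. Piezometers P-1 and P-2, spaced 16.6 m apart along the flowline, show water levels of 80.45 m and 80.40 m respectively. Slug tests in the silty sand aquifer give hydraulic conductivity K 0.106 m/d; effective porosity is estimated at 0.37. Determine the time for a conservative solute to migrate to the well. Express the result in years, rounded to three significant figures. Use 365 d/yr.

Hydraulic gradient i = (80.45 − 80.40) / 16.6 = 0.05 / 16.6 = 0.003012
Specific discharge q = 0.106 × 0.003012 = 3.193e-4 m/d
Average linear velocity = 3.193e-4 / 0.37 = 8.629e-4 m/d
t = L / v = 44.3 / 8.629e-4 = 51340 d
   = 51340 / 365 = 141 yr

141 years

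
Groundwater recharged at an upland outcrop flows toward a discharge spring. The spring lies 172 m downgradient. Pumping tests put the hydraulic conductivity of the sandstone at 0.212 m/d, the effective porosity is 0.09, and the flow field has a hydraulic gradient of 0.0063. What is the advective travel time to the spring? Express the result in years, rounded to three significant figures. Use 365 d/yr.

31.8 years

Darcy flux q = K·i = 0.212 × 0.0063 = 0.001336 m/d
v = Ki/n = 0.212·0.0063/0.09 = 0.01484 m/d
t = L / v = 172 / 0.01484 = 11590 d
   = 11590 / 365 = 31.8 yr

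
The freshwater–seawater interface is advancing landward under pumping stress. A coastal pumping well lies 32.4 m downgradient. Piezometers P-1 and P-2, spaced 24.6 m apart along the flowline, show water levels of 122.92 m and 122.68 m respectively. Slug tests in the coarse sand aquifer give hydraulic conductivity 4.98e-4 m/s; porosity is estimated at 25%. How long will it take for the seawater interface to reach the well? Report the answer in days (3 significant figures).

19.3 days

Hydraulic gradient i = (122.92 − 122.68) / 24.6 = 0.24 / 24.6 = 0.009756
K = 4.98e-4 m/s × 86400 s/d = 43.03 m/d
Specific discharge q = 43.03 × 0.009756 = 0.4198 m/d
Average linear velocity = 0.4198 / 0.25 = 1.679 m/d
t = L / v = 32.4 / 1.679 = 19.30 d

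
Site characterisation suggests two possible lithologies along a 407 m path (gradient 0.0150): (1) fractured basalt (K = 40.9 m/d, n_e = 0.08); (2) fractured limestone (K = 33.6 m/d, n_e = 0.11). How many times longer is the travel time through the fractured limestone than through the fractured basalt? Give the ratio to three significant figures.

Unit 1 (fractured basalt): v = 40.9×0.015/0.08 = 7.669 m/d, t = 407/7.669 = 53.07 d
Unit 2 (fractured limestone): v = 33.6×0.015/0.11 = 4.582 m/d, t = 407/4.582 = 88.83 d
t(fractured limestone) / t(fractured basalt) = 88.83/53.07 = 1.67

1.67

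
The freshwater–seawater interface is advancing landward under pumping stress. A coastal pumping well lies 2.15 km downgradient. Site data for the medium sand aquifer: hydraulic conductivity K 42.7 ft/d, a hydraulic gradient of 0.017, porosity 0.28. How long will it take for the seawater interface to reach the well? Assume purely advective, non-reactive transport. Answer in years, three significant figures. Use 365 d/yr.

7.45 years

K = 42.7 ft/d × 0.3048 = 13.01 m/d
q = Ki = 13.01 × 0.017 = 0.2213 m/d
v = Ki/n = 13.01·0.017/0.28 = 0.7902 m/d
L = 2.15 km = 2150 m
t = L / v = 2150 / 0.7902 = 2721 d
   = 2721 / 365 = 7.45 yr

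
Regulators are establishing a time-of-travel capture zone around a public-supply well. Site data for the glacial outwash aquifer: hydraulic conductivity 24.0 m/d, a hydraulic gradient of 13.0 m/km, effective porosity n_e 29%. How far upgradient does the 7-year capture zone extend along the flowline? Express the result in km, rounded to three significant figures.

2.75 km

q = Ki = 24.0 × 0.013 = 0.3120 m/d
v_s = q/n_e = 0.3120/0.29 = 1.076 m/d
T = 7 yr × 365 = 2555 d
L = v × T = 1.076 × 2555 = 2749 m
   = 2.75 km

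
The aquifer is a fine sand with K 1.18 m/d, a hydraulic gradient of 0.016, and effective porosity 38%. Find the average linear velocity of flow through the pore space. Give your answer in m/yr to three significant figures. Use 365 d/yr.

q = Ki = 1.18 × 0.016 = 0.01888 m/d
Seepage velocity v = q / n = 0.01888 / 0.38 = 0.04968 m/d
   = 0.04968 × 365 = 18.1 m/yr

18.1 m/yr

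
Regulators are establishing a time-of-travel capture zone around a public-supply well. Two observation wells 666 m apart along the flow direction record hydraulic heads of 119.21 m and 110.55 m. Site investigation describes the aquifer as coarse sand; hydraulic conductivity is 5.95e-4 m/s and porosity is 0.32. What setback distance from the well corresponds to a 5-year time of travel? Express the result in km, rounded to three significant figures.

3.81 km

Hydraulic gradient i = (119.21 − 110.55) / 666 = 8.66 / 666 = 0.01300
K = 5.95e-4 m/s × 86400 s/d = 51.41 m/d
q = Ki = 51.41 × 0.01300 = 0.6685 m/d
Seepage velocity v = q / n = 0.6685 / 0.32 = 2.089 m/d
T = 5 yr × 365 = 1825 d
L = v × T = 2.089 × 1825 = 3812 m
   = 3.81 km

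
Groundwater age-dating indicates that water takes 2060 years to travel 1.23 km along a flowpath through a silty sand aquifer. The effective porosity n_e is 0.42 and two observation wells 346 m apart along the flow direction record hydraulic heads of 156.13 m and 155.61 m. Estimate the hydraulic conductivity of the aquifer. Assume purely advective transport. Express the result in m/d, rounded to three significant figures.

0.457 m/d

Hydraulic gradient i = (156.13 − 155.61) / 346 = 0.52 / 346 = 0.001503
t = 2060 years = 751900 d
L = 1.23 km = 1230 m
v = L / t = 1230 / 751900 = 0.001636 m/d
K = v · n / i = 0.001636 × 0.42 / 0.001503 = 0.457 m/d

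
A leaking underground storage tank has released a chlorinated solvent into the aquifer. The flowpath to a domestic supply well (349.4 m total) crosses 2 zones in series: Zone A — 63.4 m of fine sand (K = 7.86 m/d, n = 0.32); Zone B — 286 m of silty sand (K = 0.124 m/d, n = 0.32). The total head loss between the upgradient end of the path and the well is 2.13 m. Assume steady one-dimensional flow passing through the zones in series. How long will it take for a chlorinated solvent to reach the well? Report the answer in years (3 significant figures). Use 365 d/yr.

Continuity: the same q passes through each zone, so ΔH = q·Σ(L_j/K_j) — the zones act as resistances in series.
Σ(L/K) = 63.4/7.86 + 286/0.124 = 8.066 + 2306 = 2315 d
q = ΔH / Σ(L/K) = 2.13 / 2315 = 9.203e-4 m/d (same in every zone)
Zone A: v = q/n = 9.203e-4/0.32 = 0.002876 m/d → t_A = 63.4/0.002876 = 22050 d
Zone B: v = q/n = 9.203e-4/0.32 = 0.002876 m/d → t_B = 286/0.002876 = 99450 d
Total t = 22050 + 99450 = 121500 d
   = 121500 / 365 = 333 yr

333 years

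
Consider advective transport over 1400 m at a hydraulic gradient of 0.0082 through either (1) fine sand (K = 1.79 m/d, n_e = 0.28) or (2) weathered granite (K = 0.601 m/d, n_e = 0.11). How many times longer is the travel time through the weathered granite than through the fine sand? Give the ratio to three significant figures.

1.17

Unit 1 (fine sand): v = 1.79×0.0082/0.28 = 0.05242 m/d, t = 1400/0.05242 = 26710 d
Unit 2 (weathered granite): v = 0.601×0.0082/0.11 = 0.04480 m/d, t = 1400/0.04480 = 31250 d
t(weathered granite) / t(fine sand) = 31250/26710 = 1.17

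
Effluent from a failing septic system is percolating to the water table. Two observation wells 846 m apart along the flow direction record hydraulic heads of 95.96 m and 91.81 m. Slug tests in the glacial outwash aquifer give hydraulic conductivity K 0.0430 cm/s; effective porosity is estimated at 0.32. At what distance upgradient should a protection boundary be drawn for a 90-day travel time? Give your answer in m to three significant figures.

Hydraulic gradient i = (95.96 − 91.81) / 846 = 4.15 / 846 = 0.004905
K = 0.0430 cm/s × 864 = 37.15 m/d
Darcy flux q = K·i = 37.15 × 0.004905 = 0.1822 m/d
Seepage velocity v = q / n = 0.1822 / 0.32 = 0.5695 m/d
L = v × T = 0.5695 × 90 = 51.26 m

51.3 m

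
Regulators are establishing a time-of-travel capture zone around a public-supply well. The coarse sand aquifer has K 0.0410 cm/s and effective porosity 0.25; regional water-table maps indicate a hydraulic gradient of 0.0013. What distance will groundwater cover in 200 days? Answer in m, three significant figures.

36.8 m

K = 0.0410 cm/s × 864 = 35.42 m/d
Darcy flux q = K·i = 35.42 × 0.0013 = 0.04605 m/d
v_s = q/n_e = 0.04605/0.25 = 0.1842 m/d
L = v × T = 0.1842 × 200 = 36.84 m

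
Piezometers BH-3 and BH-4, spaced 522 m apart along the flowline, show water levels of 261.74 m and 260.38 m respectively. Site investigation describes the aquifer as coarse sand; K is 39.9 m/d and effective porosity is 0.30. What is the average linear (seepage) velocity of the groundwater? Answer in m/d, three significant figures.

0.347 m/d

Hydraulic gradient i = (261.74 − 260.38) / 522 = 1.36 / 522 = 0.002605
q = Ki = 39.9 × 0.002605 = 0.1040 m/d
Average linear velocity = 0.1040 / 0.30 = 0.3465 m/d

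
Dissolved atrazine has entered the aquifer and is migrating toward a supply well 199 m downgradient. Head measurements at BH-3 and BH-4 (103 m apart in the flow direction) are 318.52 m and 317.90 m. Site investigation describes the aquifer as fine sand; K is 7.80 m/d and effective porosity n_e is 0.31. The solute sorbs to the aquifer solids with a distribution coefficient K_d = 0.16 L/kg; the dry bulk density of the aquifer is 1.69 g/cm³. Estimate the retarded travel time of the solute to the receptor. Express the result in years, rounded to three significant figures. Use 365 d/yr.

Hydraulic gradient i = (318.52 − 317.90) / 103 = 0.62 / 103 = 0.006019
Specific discharge q = 7.80 × 0.006019 = 0.04695 m/d
Seepage velocity v = q / n = 0.04695 / 0.31 = 0.1515 m/d
Retardation R = 1 + ρ_b·K_d/n = 1 + 1.69×0.16/0.31 = 1.872
Contaminant velocity v_c = v/R = 0.1515/1.872 = 0.08089 m/d
t = L/v_c = 199/0.08089 = 2460 d
   = 2460/365 = 6.74 yr

6.74 years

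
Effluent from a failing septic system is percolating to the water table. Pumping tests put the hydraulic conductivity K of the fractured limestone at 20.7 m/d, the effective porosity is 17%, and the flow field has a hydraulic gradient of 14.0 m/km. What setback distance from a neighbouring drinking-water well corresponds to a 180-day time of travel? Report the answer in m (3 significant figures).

q = Ki = 20.7 × 0.014 = 0.2898 m/d
Seepage velocity v = q / n = 0.2898 / 0.17 = 1.705 m/d
L = v × T = 1.705 × 180 = 306.8 m

307 m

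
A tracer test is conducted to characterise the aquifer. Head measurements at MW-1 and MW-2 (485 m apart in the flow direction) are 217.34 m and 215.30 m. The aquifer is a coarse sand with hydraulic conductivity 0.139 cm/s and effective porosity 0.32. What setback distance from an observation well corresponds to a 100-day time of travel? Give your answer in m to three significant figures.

158 m

Hydraulic gradient i = (217.34 − 215.30) / 485 = 2.04 / 485 = 0.004206
K = 0.139 cm/s × 864 = 120.1 m/d
q = Ki = 120.1 × 0.004206 = 0.5051 m/d
v = Ki/n = 120.1·0.004206/0.32 = 1.579 m/d
L = v × T = 1.579 × 100 = 157.9 m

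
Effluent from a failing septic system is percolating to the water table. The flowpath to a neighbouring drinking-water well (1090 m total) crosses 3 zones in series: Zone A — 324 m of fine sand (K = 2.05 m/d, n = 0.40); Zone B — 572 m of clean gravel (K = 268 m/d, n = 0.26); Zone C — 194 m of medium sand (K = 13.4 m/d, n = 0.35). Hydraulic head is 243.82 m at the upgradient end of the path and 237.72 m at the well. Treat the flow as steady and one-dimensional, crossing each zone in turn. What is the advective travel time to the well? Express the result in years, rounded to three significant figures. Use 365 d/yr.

27.2 years

Total head drop ΔH = 243.82 − 237.72 = 6.10 m
Steady 1-D flow in series ⇒ the Darcy flux q is identical in every zone and the zone head losses add (resistances L/K in series).
Σ(L/K) = 324/2.05 + 572/268 + 194/13.4 = 158.0 + 2.134 + 14.48 = 174.7 d
q = ΔH / Σ(L/K) = 6.10 / 174.7 = 0.03492 m/d (same in every zone)
Zone A: v = q/n = 0.03492/0.40 = 0.08731 m/d → t_A = 324/0.08731 = 3711 d
Zone B: v = q/n = 0.03492/0.26 = 0.1343 m/d → t_B = 572/0.1343 = 4258 d
Zone C: v = q/n = 0.03492/0.35 = 0.09979 m/d → t_C = 194/0.09979 = 1944 d
Total t = 3711 + 4258 + 1944 = 9913 d
   = 9913 / 365 = 27.2 yr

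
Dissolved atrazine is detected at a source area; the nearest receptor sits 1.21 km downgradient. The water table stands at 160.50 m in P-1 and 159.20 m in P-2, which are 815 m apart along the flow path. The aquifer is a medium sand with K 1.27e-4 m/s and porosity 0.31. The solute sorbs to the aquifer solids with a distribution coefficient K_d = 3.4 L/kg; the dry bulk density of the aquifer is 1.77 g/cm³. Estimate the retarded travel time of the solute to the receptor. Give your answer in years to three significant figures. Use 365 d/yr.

1200 years

Hydraulic gradient i = (160.50 − 159.20) / 815 = 1.30 / 815 = 0.001595
K = 1.27e-4 m/s × 86400 s/d = 10.97 m/d
Darcy flux q = K·i = 10.97 × 0.001595 = 0.01750 m/d
v_s = q/n_e = 0.01750/0.31 = 0.05646 m/d
Retardation R = 1 + ρ_b·K_d/n = 1 + 1.77×3.4/0.31 = 20.41
Contaminant velocity v_c = v/R = 0.05646/20.41 = 0.002766 m/d
L = 1.21 km = 1210 m
t = L/v_c = 1210/0.002766 = 437500 d
   = 437500/365 = 1200 yr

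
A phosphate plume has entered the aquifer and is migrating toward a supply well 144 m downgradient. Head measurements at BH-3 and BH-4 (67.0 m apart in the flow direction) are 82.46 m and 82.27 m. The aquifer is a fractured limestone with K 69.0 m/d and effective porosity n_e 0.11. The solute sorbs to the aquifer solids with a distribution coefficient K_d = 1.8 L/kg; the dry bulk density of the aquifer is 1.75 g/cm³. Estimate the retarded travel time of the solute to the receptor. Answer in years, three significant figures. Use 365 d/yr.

6.57 years

Hydraulic gradient i = (82.46 − 82.27) / 67.0 = 0.19 / 67.0 = 0.002836
Specific discharge q = 69.0 × 0.002836 = 0.1957 m/d
v = Ki/n = 69.0·0.002836/0.11 = 1.779 m/d
Retardation R = 1 + ρ_b·K_d/n = 1 + 1.75×1.8/0.11 = 29.64
Contaminant velocity v_c = v/R = 1.779/29.64 = 0.06002 m/d
t = L/v_c = 144/0.06002 = 2399 d
   = 2399/365 = 6.57 yr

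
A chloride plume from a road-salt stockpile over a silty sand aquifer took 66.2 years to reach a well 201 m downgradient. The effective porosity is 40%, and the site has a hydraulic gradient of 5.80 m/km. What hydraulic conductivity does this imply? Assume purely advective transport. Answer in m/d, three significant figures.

0.574 m/d

t = 66.2 years = 24160 d
v = L / t = 201 / 24160 = 0.008319 m/d
K = v · n / i = 0.008319 × 0.40 / 0.0058 = 0.574 m/d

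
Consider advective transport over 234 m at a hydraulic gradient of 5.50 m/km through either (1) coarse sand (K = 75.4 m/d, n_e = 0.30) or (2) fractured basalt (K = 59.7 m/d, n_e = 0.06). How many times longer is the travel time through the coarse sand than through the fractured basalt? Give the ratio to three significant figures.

3.96

Unit 1 (coarse sand): v = 75.4×0.0055/0.30 = 1.382 m/d, t = 234/1.382 = 169.3 d
Unit 2 (fractured basalt): v = 59.7×0.0055/0.06 = 5.473 m/d, t = 234/5.473 = 42.76 d
t(coarse sand) / t(fractured basalt) = 169.3/42.76 = 3.96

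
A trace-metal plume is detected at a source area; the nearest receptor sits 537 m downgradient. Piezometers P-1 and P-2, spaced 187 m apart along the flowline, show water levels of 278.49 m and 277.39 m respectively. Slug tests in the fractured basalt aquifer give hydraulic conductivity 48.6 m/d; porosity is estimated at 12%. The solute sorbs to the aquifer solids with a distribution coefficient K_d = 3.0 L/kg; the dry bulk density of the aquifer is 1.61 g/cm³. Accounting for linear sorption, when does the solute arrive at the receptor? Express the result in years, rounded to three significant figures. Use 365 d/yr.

25.5 years

Hydraulic gradient i = (278.49 − 277.39) / 187 = 1.10 / 187 = 0.005882
q = Ki = 48.6 × 0.005882 = 0.2859 m/d
v_s = q/n_e = 0.2859/0.12 = 2.382 m/d
Retardation R = 1 + ρ_b·K_d/n = 1 + 1.61×3.0/0.12 = 41.25
Contaminant velocity v_c = v/R = 2.382/41.25 = 0.05775 m/d
t = L/v_c = 537/0.05775 = 9298 d
   = 9298/365 = 25.5 yr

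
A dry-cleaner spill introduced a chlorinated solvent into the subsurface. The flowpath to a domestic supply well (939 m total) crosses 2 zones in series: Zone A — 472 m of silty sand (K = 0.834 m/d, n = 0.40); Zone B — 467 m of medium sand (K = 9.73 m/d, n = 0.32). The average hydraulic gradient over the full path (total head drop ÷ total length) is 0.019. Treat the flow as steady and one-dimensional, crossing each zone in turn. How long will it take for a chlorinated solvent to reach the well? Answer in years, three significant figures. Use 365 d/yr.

Steady 1-D flow in series ⇒ the Darcy flux q is identical in every zone and the zone head losses add (resistances L/K in series).
Σ(L/K) = 472/0.834 + 467/9.73 = 565.9 + 48.00 = 613.9 d
K_eq = L_total / Σ(L/K) = 939 / 613.9 = 1.529 m/d
q = K_eq · i = 1.529 × 0.019 = 0.02906 m/d (same in every zone)
Zone A: v = q/n = 0.02906/0.40 = 0.07265 m/d → t_A = 472/0.07265 = 6497 d
Zone B: v = q/n = 0.02906/0.32 = 0.09081 m/d → t_B = 467/0.09081 = 5143 d
Total t = 6497 + 5143 = 11640 d
   = 11640 / 365 = 31.9 yr

31.9 years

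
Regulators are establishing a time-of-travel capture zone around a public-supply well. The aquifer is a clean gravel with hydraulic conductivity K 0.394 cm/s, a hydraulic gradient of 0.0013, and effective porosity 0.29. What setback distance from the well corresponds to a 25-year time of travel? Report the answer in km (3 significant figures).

K = 0.394 cm/s × 864 = 340.4 m/d
Specific discharge q = 340.4 × 0.0013 = 0.4425 m/d
Average linear velocity = 0.4425 / 0.29 = 1.526 m/d
T = 25 yr × 365 = 9125 d
L = v × T = 1.526 × 9125 = 13920 m
   = 13.9 km

13.9 km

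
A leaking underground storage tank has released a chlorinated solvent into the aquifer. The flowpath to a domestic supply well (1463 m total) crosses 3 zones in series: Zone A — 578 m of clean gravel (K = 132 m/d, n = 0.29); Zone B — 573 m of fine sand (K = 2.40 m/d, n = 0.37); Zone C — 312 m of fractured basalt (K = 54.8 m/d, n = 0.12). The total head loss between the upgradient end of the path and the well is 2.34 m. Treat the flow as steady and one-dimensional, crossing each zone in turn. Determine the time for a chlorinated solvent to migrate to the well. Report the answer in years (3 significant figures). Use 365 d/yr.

122 years

Steady 1-D flow in series ⇒ the Darcy flux q is identical in every zone and the zone head losses add (resistances L/K in series).
Σ(L/K) = 578/132 + 573/2.40 + 312/54.8 = 4.379 + 238.8 + 5.693 = 248.8 d
q = ΔH / Σ(L/K) = 2.34 / 248.8 = 0.009404 m/d (same in every zone)
Zone A: v = q/n = 0.009404/0.29 = 0.03243 m/d → t_A = 578/0.03243 = 17820 d
Zone B: v = q/n = 0.009404/0.37 = 0.02542 m/d → t_B = 573/0.02542 = 22540 d
Zone C: v = q/n = 0.009404/0.12 = 0.07837 m/d → t_C = 312/0.07837 = 3981 d
Total t = 17820 + 22540 + 3981 = 44350 d
   = 44350 / 365 = 122 yr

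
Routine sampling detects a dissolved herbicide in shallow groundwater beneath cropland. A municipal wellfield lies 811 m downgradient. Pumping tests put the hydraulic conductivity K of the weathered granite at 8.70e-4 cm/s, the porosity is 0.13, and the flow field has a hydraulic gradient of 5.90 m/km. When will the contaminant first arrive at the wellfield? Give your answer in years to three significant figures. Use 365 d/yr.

K = 8.70e-4 cm/s × 864 = 0.7517 m/d
Specific discharge q = 0.7517 × 0.0059 = 0.004435 m/d
v_s = q/n_e = 0.004435/0.13 = 0.03411 m/d
t = L / v = 811 / 0.03411 = 23770 d
   = 23770 / 365 = 65.1 yr

65.1 years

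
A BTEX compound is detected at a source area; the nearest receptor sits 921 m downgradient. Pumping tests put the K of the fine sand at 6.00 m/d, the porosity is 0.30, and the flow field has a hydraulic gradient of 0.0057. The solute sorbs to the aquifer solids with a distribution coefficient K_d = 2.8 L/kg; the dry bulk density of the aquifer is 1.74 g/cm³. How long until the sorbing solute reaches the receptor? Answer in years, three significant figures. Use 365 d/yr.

382 years

Darcy flux q = K·i = 6.00 × 0.0057 = 0.03420 m/d
Seepage velocity v = q / n = 0.03420 / 0.30 = 0.1140 m/d
Retardation R = 1 + ρ_b·K_d/n = 1 + 1.74×2.8/0.30 = 17.24
Contaminant velocity v_c = v/R = 0.1140/17.24 = 0.006613 m/d
t = L/v_c = 921/0.006613 = 139300 d
   = 139300/365 = 382 yr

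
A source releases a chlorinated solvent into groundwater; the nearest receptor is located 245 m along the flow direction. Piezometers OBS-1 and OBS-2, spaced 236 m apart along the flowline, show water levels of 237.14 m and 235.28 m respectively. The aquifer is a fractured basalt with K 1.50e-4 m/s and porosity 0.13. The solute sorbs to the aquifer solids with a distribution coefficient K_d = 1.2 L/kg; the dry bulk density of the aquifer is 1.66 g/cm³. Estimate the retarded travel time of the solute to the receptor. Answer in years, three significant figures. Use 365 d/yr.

Hydraulic gradient i = (237.14 − 235.28) / 236 = 1.86 / 236 = 0.007881
K = 1.50e-4 m/s × 86400 s/d = 12.96 m/d
Specific discharge q = 12.96 × 0.007881 = 0.1021 m/d
Seepage velocity v = q / n = 0.1021 / 0.13 = 0.7857 m/d
Retardation R = 1 + ρ_b·K_d/n = 1 + 1.66×1.2/0.13 = 16.32
Contaminant velocity v_c = v/R = 0.7857/16.32 = 0.04813 m/d
t = L/v_c = 245/0.04813 = 5090 d
   = 5090/365 = 13.9 yr

13.9 years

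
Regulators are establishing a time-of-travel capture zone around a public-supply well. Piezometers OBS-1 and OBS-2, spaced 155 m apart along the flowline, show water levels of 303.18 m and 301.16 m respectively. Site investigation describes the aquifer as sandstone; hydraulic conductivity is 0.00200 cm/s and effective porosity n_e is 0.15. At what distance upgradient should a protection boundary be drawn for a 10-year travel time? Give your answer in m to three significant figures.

548 m

Hydraulic gradient i = (303.18 − 301.16) / 155 = 2.02 / 155 = 0.01303
K = 0.00200 cm/s × 864 = 1.728 m/d
Specific discharge q = 1.728 × 0.01303 = 0.02252 m/d
Average linear velocity = 0.02252 / 0.15 = 0.1501 m/d
T = 10 yr × 365 = 3650 d
L = v × T = 0.1501 × 3650 = 548.0 m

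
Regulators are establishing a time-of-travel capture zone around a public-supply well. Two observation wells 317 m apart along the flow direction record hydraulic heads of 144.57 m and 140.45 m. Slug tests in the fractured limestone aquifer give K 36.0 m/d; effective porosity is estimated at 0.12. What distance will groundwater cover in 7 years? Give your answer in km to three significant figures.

9.96 km

Hydraulic gradient i = (144.57 − 140.45) / 317 = 4.12 / 317 = 0.01300
Darcy flux q = K·i = 36.0 × 0.01300 = 0.4679 m/d
v_s = q/n_e = 0.4679/0.12 = 3.899 m/d
T = 7 yr × 365 = 2555 d
L = v × T = 3.899 × 2555 = 9962 m
   = 9.96 km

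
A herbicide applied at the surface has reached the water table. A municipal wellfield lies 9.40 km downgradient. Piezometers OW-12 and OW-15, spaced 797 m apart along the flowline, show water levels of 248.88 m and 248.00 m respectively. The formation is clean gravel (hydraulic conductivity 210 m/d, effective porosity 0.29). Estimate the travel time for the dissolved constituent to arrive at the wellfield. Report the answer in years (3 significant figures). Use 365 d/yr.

32.2 years

Hydraulic gradient i = (248.88 − 248.00) / 797 = 0.88 / 797 = 0.001104
Darcy flux q = K·i = 210 × 0.001104 = 0.2319 m/d
v_s = q/n_e = 0.2319/0.29 = 0.7996 m/d
L = 9.40 km = 9400 m
t = L / v = 9400 / 0.7996 = 11760 d
   = 11760 / 365 = 32.2 yr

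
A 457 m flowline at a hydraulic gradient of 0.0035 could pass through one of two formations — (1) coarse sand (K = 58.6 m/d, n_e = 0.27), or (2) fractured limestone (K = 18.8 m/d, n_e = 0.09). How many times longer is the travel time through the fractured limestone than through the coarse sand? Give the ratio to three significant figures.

1.04

Unit 1 (coarse sand): v = 58.6×0.0035/0.27 = 0.7596 m/d, t = 457/0.7596 = 601.6 d
Unit 2 (fractured limestone): v = 18.8×0.0035/0.09 = 0.7311 m/d, t = 457/0.7311 = 625.1 d
t(fractured limestone) / t(coarse sand) = 625.1/601.6 = 1.04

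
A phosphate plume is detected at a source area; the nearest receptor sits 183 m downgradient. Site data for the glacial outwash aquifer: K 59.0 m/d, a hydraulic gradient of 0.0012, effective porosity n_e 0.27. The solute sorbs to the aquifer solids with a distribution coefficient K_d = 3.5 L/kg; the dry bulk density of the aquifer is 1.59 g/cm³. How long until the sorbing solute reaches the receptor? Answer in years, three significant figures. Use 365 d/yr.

41.3 years

Darcy flux q = K·i = 59.0 × 0.0012 = 0.07080 m/d
v_s = q/n_e = 0.07080/0.27 = 0.2622 m/d
Retardation R = 1 + ρ_b·K_d/n = 1 + 1.59×3.5/0.27 = 21.61
Contaminant velocity v_c = v/R = 0.2622/21.61 = 0.01213 m/d
t = L/v_c = 183/0.01213 = 15080 d
   = 15080/365 = 41.3 yr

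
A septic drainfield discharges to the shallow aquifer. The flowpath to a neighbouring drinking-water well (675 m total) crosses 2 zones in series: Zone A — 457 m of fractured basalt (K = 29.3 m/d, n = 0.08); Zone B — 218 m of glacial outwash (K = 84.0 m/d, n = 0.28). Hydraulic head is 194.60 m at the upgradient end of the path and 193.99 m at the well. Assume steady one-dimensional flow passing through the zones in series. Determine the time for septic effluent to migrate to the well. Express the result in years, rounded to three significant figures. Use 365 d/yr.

Total head drop ΔH = 194.60 − 193.99 = 0.61 m
Continuity: the same q passes through each zone, so ΔH = q·Σ(L_j/K_j) — the zones act as resistances in series.
Σ(L/K) = 457/29.3 + 218/84.0 = 15.60 + 2.595 = 18.19 d
q = ΔH / Σ(L/K) = 0.61 / 18.19 = 0.03353 m/d (same in every zone)
Zone A: v = q/n = 0.03353/0.08 = 0.4191 m/d → t_A = 457/0.4191 = 1090 d
Zone B: v = q/n = 0.03353/0.28 = 0.1198 m/d → t_B = 218/0.1198 = 1820 d
Total t = 1090 + 1820 = 2911 d
   = 2911 / 365 = 7.97 yr

7.97 years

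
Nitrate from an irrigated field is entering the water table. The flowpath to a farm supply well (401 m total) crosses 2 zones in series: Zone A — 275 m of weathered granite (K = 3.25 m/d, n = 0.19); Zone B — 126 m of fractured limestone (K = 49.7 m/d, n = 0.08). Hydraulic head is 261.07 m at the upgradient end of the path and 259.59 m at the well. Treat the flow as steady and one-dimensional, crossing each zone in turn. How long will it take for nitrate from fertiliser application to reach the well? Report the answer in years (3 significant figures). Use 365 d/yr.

10.1 years

Total head drop ΔH = 261.07 − 259.59 = 1.48 m
Steady 1-D flow in series ⇒ the Darcy flux q is identical in every zone and the zone head losses add (resistances L/K in series).
Σ(L/K) = 275/3.25 + 126/49.7 = 84.62 + 2.535 = 87.15 d
q = ΔH / Σ(L/K) = 1.48 / 87.15 = 0.01698 m/d (same in every zone)
Zone A: v = q/n = 0.01698/0.19 = 0.08938 m/d → t_A = 275/0.08938 = 3077 d
Zone B: v = q/n = 0.01698/0.08 = 0.2123 m/d → t_B = 126/0.2123 = 593.6 d
Total t = 3077 + 593.6 = 3670 d
   = 3670 / 365 = 10.1 yr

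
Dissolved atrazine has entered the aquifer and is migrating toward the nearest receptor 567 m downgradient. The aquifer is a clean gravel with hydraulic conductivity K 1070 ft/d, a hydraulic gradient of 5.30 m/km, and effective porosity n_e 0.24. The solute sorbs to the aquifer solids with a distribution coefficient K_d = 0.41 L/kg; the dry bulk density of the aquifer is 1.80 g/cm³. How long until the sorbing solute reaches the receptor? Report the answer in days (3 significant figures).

K = 1070 ft/d × 0.3048 = 326.1 m/d
Specific discharge q = 326.1 × 0.0053 = 1.729 m/d
v = Ki/n = 326.1·0.0053/0.24 = 7.202 m/d
Retardation R = 1 + ρ_b·K_d/n = 1 + 1.80×0.41/0.24 = 4.075
Contaminant velocity v_c = v/R = 7.202/4.075 = 1.767 m/d
t = L/v_c = 567/1.767 = 320.8 d

321 days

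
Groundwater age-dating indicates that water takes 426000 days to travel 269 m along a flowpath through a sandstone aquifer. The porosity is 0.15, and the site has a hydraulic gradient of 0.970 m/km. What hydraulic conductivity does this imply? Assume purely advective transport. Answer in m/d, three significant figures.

0.0976 m/d

v = L / t = 269 / 426000 = 6.315e-4 m/d
K = v · n / i = 6.315e-4 × 0.15 / 9.7e-4 = 0.0976 m/d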